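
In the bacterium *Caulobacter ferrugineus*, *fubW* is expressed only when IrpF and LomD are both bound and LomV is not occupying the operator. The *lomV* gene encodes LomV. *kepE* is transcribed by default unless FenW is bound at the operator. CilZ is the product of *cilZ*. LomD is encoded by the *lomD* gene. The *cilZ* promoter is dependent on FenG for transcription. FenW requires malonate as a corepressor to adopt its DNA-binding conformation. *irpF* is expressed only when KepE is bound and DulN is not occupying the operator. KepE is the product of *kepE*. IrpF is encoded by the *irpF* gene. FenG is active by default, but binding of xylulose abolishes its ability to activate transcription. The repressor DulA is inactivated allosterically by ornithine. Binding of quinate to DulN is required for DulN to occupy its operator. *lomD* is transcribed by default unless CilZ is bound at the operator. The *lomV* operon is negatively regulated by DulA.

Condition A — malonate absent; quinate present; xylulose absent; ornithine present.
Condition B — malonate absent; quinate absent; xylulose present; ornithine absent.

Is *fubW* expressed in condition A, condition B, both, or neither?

Condition A:
Malonate is absent, so FenW is inactive.
With no repressor bound, *kepE* is transcribed.
So KepE is produced and active.
Quinate is present, so DulN is active.
With repressor DulN bound, *irpF* is not transcribed.
So IrpF is not produced.
Xylulose is absent, so FenG is active.
No repressor is bound and FenG is active, so *cilZ* is transcribed.
So CilZ is produced and active.
With repressor CilZ bound, *lomD* is not transcribed.
So LomD is not produced.
Ornithine is present, so DulA is inactive.
With no repressor bound, *lomV* is transcribed.
So LomV is produced and active.
With repressor LomV bound, *fubW* is not transcribed.
→ *fubW* is OFF in A.
Condition B:
Malonate is absent, so FenW is inactive.
With no repressor bound, *kepE* is transcribed.
So KepE is produced and active.
Quinate is absent, so DulN is inactive.
No repressor is bound and KepE is active, so *irpF* is transcribed.
So IrpF is produced and active.
Xylulose is present, so FenG is inactive.
Required activator FenG is absent, so *cilZ* is not transcribed.
So CilZ is not produced.
With no repressor bound, *lomD* is transcribed.
So LomD is produced and active.
Ornithine is absent, so DulA is active.
With repressor DulA bound, *lomV* is not transcribed.
So LomV is not produced.
No repressor is bound and IrpF and LomD are active, so *fubW* is transcribed.
→ *fubW* is ON in B.

B only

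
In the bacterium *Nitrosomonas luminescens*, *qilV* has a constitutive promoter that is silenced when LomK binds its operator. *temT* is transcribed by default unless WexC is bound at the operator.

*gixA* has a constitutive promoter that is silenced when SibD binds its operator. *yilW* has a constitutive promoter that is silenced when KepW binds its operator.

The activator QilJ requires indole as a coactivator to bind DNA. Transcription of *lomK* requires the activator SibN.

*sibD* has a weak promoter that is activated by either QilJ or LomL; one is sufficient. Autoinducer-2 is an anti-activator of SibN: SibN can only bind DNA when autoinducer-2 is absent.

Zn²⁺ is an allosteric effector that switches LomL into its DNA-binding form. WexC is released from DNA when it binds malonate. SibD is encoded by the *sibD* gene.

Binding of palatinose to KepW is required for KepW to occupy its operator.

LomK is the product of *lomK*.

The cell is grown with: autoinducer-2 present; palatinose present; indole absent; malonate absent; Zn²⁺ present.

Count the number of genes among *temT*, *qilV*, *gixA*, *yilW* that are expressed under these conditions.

Malonate is absent, so WexC is active.
With repressor WexC bound, *temT* is not transcribed.
→ *temT* is OFF.
Autoinducer-2 is present, so SibN is inactive.
Required activator SibN is absent, so *lomK* is not transcribed.
So LomK is not produced.
With no repressor bound, *qilV* is transcribed.
→ *qilV* is ON.
Indole is absent, so QilJ is inactive.
Zn²⁺ is present, so LomL is active.
Activator LomL is present, so *sibD* is transcribed.
So SibD is produced and active.
With repressor SibD bound, *gixA* is not transcribed.
→ *gixA* is OFF.
Palatinose is present, so KepW is active.
With repressor KepW bound, *yilW* is not transcribed.
→ *yilW* is OFF.
1 of the 4 genes is transcribed.

1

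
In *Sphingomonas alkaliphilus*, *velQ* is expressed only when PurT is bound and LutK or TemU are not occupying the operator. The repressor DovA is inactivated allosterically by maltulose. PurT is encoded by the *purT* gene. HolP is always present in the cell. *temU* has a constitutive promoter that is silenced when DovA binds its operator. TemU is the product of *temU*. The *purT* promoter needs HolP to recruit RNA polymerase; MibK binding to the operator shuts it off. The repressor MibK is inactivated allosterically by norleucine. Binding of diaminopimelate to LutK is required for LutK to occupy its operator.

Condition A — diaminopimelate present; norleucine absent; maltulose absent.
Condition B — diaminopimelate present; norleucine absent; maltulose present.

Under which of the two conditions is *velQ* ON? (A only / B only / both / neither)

Condition A:
Diaminopimelate is present, so LutK is active.
HolP is produced constitutively and is active.
Norleucine is absent, so MibK is active.
With repressor MibK bound, *purT* is not transcribed.
So PurT is not produced.
Maltulose is absent, so DovA is active.
With repressor DovA bound, *temU* is not transcribed.
So TemU is not produced.
With repressor LutK bound, *velQ* is not transcribed.
→ *velQ* is OFF in A.
Condition B:
Diaminopimelate is present, so LutK is active.
HolP is produced constitutively and is active.
Norleucine is absent, so MibK is active.
With repressor MibK bound, *purT* is not transcribed.
So PurT is not produced.
Maltulose is present, so DovA is inactive.
With no repressor bound, *temU* is transcribed.
So TemU is produced and active.
With repressor LutK bound, *velQ* is not transcribed.
→ *velQ* is OFF in B.

neither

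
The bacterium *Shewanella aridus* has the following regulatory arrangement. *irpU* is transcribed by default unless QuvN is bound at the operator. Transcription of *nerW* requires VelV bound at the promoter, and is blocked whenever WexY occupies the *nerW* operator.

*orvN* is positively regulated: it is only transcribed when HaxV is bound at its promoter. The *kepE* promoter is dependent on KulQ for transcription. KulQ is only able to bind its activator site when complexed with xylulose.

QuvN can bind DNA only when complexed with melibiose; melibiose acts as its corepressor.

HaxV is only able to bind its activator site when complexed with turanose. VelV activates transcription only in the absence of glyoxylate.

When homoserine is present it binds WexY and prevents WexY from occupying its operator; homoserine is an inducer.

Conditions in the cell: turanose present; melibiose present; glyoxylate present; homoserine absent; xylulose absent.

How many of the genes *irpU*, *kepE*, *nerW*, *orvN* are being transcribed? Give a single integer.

Melibiose is present, so QuvN is active.
With repressor QuvN bound, *irpU* is not transcribed.
→ *irpU* is OFF.
Xylulose is absent, so KulQ is inactive.
Required activator KulQ is absent, so *kepE* is not transcribed.
→ *kepE* is OFF.
Glyoxylate is present, so VelV is inactive.
Homoserine is absent, so WexY is active.
With repressor WexY bound, *nerW* is not transcribed.
→ *nerW* is OFF.
Turanose is present, so HaxV is active.
No repressor is bound and HaxV is active, so *orvN* is transcribed.
→ *orvN* is ON.
1 of the 4 genes is transcribed.

1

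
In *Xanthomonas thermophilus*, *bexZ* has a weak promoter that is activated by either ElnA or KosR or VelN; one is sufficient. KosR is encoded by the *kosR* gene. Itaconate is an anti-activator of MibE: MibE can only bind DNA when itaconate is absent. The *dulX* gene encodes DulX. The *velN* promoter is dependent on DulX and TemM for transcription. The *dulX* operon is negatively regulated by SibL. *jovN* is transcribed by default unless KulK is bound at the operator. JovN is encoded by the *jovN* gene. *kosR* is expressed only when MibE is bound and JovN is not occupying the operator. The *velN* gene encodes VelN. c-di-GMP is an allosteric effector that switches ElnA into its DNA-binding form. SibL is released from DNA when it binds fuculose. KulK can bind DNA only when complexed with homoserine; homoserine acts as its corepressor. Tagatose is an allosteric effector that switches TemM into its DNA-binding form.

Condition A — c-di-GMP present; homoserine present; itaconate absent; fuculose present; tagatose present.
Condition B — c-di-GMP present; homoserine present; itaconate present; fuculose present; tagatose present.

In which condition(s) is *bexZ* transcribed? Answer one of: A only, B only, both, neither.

Condition A:
c-di-GMP is present, so ElnA is active.
Homoserine is present, so KulK is active.
With repressor KulK bound, *jovN* is not transcribed.
So JovN is not produced.
Itaconate is absent, so MibE is active.
No repressor is bound and MibE is active, so *kosR* is transcribed.
So KosR is produced and active.
Fuculose is present, so SibL is inactive.
With no repressor bound, *dulX* is transcribed.
So DulX is produced and active.
Tagatose is present, so TemM is active.
No repressor is bound and DulX and TemM are active, so *velN* is transcribed.
So VelN is produced and active.
Activator ElnA is present, so *bexZ* is transcribed.
→ *bexZ* is ON in A.
Condition B:
c-di-GMP is present, so ElnA is active.
Homoserine is present, so KulK is active.
With repressor KulK bound, *jovN* is not transcribed.
So JovN is not produced.
Itaconate is present, so MibE is inactive.
Required activator MibE is absent, so *kosR* is not transcribed.
So KosR is not produced.
Fuculose is present, so SibL is inactive.
With no repressor bound, *dulX* is transcribed.
So DulX is produced and active.
Tagatose is present, so TemM is active.
No repressor is bound and DulX and TemM are active, so *velN* is transcribed.
So VelN is produced and active.
Activator ElnA is present, so *bexZ* is transcribed.
→ *bexZ* is ON in B.

both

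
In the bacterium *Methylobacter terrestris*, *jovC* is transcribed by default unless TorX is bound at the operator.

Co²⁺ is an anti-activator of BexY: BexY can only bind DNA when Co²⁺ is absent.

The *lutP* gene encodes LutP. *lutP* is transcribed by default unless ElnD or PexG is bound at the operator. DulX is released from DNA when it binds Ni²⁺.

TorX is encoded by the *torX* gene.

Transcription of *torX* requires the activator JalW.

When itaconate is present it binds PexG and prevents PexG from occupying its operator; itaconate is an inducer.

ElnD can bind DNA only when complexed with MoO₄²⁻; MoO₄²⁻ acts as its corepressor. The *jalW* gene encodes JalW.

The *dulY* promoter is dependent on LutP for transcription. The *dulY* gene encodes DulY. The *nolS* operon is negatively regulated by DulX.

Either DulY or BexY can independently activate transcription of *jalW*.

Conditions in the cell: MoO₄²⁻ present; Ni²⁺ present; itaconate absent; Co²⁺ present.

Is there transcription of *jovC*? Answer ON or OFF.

MoO₄²⁻ is present, so ElnD is active.
Itaconate is absent, so PexG is active.
With repressor ElnD bound, *lutP* is not transcribed.
So LutP is not produced.
Required activator LutP is absent, so *dulY* is not transcribed.
So DulY is not produced.
Co²⁺ is present, so BexY is inactive.
No activator is available at the *jalW* promoter, so *jalW* is not transcribed.
So JalW is not produced.
Required activator JalW is absent, so *torX* is not transcribed.
So TorX is not produced.
With no repressor bound, *jovC* is transcribed.

ON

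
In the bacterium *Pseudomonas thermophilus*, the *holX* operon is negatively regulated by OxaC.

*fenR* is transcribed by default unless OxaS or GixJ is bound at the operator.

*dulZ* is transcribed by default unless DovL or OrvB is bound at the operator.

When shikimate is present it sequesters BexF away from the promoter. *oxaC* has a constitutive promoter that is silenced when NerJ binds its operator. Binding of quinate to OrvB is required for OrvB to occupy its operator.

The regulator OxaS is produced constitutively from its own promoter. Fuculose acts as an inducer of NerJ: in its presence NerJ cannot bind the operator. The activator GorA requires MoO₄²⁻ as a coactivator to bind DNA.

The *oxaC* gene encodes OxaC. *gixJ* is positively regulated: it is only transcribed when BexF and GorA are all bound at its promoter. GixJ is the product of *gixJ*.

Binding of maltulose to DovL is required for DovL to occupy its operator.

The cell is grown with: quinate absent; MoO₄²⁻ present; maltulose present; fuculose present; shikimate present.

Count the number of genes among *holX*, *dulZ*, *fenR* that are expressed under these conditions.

Fuculose is present, so NerJ is inactive.
With no repressor bound, *oxaC* is transcribed.
So OxaC is produced and active.
With repressor OxaC bound, *holX* is not transcribed.
→ *holX* is OFF.
Maltulose is present, so DovL is active.
Quinate is absent, so OrvB is inactive.
With repressor DovL bound, *dulZ* is not transcribed.
→ *dulZ* is OFF.
OxaS is produced constitutively and is active.
Shikimate is present, so BexF is inactive.
MoO₄²⁻ is present, so GorA is active.
Required activator BexF is absent, so *gixJ* is not transcribed.
So GixJ is not produced.
With repressor OxaS bound, *fenR* is not transcribed.
→ *fenR* is OFF.
0 of the 3 genes are transcribed.

0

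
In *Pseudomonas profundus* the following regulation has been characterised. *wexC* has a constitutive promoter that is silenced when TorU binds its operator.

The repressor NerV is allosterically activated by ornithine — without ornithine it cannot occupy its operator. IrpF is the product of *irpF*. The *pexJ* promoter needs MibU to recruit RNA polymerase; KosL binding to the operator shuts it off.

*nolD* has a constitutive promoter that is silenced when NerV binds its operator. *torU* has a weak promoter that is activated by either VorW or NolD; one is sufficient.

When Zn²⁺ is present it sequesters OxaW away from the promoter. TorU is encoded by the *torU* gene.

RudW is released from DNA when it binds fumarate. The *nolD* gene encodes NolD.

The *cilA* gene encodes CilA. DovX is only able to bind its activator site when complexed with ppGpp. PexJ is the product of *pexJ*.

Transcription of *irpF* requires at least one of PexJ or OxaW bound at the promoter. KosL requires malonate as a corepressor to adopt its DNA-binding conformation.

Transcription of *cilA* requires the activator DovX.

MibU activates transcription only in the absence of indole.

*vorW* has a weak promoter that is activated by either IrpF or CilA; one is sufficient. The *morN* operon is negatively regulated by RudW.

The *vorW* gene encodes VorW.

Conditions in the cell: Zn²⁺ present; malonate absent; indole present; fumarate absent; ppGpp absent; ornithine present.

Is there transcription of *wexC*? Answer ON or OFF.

Indole is present, so MibU is inactive.
Malonate is absent, so KosL is inactive.
Required activator MibU is absent, so *pexJ* is not transcribed.
So PexJ is not produced.
Zn²⁺ is present, so OxaW is inactive.
No activator is available at the *irpF* promoter, so *irpF* is not transcribed.
So IrpF is not produced.
ppGpp is absent, so DovX is inactive.
Required activator DovX is absent, so *cilA* is not transcribed.
So CilA is not produced.
No activator is available at the *vorW* promoter, so *vorW* is not transcribed.
So VorW is not produced.
Ornithine is present, so NerV is active.
With repressor NerV bound, *nolD* is not transcribed.
So NolD is not produced.
No activator is available at the *torU* promoter, so *torU* is not transcribed.
So TorU is not produced.
With no repressor bound, *wexC* is transcribed.

ON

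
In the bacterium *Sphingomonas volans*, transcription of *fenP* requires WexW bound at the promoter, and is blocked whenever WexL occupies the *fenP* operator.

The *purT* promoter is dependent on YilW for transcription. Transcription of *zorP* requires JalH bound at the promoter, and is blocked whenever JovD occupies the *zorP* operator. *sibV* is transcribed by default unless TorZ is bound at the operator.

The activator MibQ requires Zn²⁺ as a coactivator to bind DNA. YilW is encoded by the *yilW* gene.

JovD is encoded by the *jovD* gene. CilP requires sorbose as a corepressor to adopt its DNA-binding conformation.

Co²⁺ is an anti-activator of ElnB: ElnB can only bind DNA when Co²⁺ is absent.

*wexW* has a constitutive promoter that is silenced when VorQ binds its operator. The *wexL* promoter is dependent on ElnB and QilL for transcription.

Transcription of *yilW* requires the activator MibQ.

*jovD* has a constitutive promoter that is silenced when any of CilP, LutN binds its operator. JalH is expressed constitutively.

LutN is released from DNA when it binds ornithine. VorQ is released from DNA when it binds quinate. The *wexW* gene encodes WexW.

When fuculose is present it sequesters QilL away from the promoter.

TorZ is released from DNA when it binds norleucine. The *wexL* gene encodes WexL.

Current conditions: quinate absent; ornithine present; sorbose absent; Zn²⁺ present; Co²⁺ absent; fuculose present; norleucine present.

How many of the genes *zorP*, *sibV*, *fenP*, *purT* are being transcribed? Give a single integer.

2

JalH is produced constitutively and is active.
Sorbose is absent, so CilP is inactive.
Ornithine is present, so LutN is inactive.
With no repressor bound, *jovD* is transcribed.
So JovD is produced and active.
With repressor JovD bound, *zorP* is not transcribed.
→ *zorP* is OFF.
Norleucine is present, so TorZ is inactive.
With no repressor bound, *sibV* is transcribed.
→ *sibV* is ON.
Quinate is absent, so VorQ is active.
With repressor VorQ bound, *wexW* is not transcribed.
So WexW is not produced.
Co²⁺ is absent, so ElnB is active.
Fuculose is present, so QilL is inactive.
Required activator QilL is absent, so *wexL* is not transcribed.
So WexL is not produced.
Required activator WexW is absent, so *fenP* is not transcribed.
→ *fenP* is OFF.
Zn²⁺ is present, so MibQ is active.
No repressor is bound and MibQ is active, so *yilW* is transcribed.
So YilW is produced and active.
No repressor is bound and YilW is active, so *purT* is transcribed.
→ *purT* is ON.
2 of the 4 genes are transcribed.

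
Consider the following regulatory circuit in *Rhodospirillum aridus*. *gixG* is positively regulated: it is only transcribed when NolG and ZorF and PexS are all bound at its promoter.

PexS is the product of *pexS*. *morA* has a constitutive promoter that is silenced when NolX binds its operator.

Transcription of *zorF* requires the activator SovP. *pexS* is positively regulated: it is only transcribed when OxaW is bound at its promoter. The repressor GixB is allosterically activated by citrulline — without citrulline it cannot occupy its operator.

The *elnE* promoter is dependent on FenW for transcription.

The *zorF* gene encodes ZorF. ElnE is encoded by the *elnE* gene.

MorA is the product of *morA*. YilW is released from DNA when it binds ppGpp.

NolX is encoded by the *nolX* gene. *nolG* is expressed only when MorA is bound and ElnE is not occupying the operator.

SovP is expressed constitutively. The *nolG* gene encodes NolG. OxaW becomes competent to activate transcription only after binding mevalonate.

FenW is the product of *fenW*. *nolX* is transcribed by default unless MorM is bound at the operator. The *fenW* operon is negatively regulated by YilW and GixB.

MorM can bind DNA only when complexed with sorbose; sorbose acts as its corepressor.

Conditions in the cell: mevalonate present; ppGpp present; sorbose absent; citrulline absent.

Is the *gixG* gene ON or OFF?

OFF

ppGpp is present, so YilW is inactive.
Citrulline is absent, so GixB is inactive.
With no repressor bound, *fenW* is transcribed.
So FenW is produced and active.
No repressor is bound and FenW is active, so *elnE* is transcribed.
So ElnE is produced and active.
Sorbose is absent, so MorM is inactive.
With no repressor bound, *nolX* is transcribed.
So NolX is produced and active.
With repressor NolX bound, *morA* is not transcribed.
So MorA is not produced.
With repressor ElnE bound, *nolG* is not transcribed.
So NolG is not produced.
SovP is produced constitutively and is active.
No repressor is bound and SovP is active, so *zorF* is transcribed.
So ZorF is produced and active.
Mevalonate is present, so OxaW is active.
No repressor is bound and OxaW is active, so *pexS* is transcribed.
So PexS is produced and active.
Required activator NolG is absent, so *gixG* is not transcribed.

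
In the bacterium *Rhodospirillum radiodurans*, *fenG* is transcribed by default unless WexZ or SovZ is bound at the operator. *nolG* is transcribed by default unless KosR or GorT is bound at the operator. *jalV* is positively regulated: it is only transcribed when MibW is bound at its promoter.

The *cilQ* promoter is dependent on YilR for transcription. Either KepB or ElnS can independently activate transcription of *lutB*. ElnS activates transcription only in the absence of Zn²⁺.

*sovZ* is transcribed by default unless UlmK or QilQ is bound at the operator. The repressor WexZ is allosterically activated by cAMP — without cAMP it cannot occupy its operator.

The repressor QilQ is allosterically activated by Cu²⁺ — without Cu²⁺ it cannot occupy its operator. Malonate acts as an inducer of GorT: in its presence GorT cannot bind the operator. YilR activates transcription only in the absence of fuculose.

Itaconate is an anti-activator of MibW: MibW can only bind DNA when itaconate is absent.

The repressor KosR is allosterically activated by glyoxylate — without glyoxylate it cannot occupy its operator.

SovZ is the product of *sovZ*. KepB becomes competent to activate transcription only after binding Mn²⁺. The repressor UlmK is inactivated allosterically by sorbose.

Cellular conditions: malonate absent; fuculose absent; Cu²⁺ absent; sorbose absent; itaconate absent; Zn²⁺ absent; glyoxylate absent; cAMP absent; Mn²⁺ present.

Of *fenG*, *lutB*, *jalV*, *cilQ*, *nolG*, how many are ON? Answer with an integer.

4

cAMP is absent, so WexZ is inactive.
Sorbose is absent, so UlmK is active.
Cu²⁺ is absent, so QilQ is inactive.
With repressor UlmK bound, *sovZ* is not transcribed.
So SovZ is not produced.
With no repressor bound, *fenG* is transcribed.
→ *fenG* is ON.
Mn²⁺ is present, so KepB is active.
Zn²⁺ is absent, so ElnS is active.
Activator KepB is present, so *lutB* is transcribed.
→ *lutB* is ON.
Itaconate is absent, so MibW is active.
No repressor is bound and MibW is active, so *jalV* is transcribed.
→ *jalV* is ON.
Fuculose is absent, so YilR is active.
No repressor is bound and YilR is active, so *cilQ* is transcribed.
→ *cilQ* is ON.
Glyoxylate is absent, so KosR is inactive.
Malonate is absent, so GorT is active.
With repressor GorT bound, *nolG* is not transcribed.
→ *nolG* is OFF.
4 of the 5 genes are transcribed.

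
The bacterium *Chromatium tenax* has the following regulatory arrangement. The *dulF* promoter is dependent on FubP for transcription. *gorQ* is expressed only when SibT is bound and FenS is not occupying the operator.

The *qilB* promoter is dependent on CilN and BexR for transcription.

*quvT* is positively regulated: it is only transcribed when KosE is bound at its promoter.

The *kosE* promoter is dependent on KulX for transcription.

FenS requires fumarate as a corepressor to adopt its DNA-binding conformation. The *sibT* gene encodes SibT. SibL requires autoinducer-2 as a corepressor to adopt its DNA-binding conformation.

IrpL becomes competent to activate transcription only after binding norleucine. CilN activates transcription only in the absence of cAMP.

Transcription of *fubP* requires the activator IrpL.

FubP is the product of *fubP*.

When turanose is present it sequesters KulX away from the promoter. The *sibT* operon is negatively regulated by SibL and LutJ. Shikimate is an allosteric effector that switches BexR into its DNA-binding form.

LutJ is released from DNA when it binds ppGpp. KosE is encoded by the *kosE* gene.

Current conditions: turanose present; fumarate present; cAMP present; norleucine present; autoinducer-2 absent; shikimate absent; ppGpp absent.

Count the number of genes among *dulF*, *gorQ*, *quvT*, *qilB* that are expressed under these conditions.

1

Norleucine is present, so IrpL is active.
No repressor is bound and IrpL is active, so *fubP* is transcribed.
So FubP is produced and active.
No repressor is bound and FubP is active, so *dulF* is transcribed.
→ *dulF* is ON.
Autoinducer-2 is absent, so SibL is inactive.
ppGpp is absent, so LutJ is active.
With repressor LutJ bound, *sibT* is not transcribed.
So SibT is not produced.
Fumarate is present, so FenS is active.
With repressor FenS bound, *gorQ* is not transcribed.
→ *gorQ* is OFF.
Turanose is present, so KulX is inactive.
Required activator KulX is absent, so *kosE* is not transcribed.
So KosE is not produced.
Required activator KosE is absent, so *quvT* is not transcribed.
→ *quvT* is OFF.
cAMP is present, so CilN is inactive.
Shikimate is absent, so BexR is inactive.
Required activator CilN is absent, so *qilB* is not transcribed.
→ *qilB* is OFF.
1 of the 4 genes is transcribed.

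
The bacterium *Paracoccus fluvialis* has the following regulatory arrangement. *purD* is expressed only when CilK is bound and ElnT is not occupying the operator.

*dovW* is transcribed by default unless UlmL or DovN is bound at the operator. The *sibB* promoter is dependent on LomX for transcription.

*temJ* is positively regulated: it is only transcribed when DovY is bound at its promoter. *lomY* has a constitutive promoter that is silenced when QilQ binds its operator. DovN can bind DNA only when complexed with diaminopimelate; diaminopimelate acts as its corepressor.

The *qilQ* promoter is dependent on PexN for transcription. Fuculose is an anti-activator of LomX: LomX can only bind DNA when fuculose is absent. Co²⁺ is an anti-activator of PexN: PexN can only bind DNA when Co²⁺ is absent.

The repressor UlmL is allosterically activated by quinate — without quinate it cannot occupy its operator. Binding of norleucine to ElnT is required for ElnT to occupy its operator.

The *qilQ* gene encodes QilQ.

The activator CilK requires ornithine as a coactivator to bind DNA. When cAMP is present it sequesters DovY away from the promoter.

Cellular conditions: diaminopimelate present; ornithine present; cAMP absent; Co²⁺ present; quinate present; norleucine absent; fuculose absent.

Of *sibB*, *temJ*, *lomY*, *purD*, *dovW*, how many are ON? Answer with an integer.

Fuculose is absent, so LomX is active.
No repressor is bound and LomX is active, so *sibB* is transcribed.
→ *sibB* is ON.
cAMP is absent, so DovY is active.
No repressor is bound and DovY is active, so *temJ* is transcribed.
→ *temJ* is ON.
Co²⁺ is present, so PexN is inactive.
Required activator PexN is absent, so *qilQ* is not transcribed.
So QilQ is not produced.
With no repressor bound, *lomY* is transcribed.
→ *lomY* is ON.
Ornithine is present, so CilK is active.
Norleucine is absent, so ElnT is inactive.
No repressor is bound and CilK is active, so *purD* is transcribed.
→ *purD* is ON.
Quinate is present, so UlmL is active.
Diaminopimelate is present, so DovN is active.
With repressor UlmL bound, *dovW* is not transcribed.
→ *dovW* is OFF.
4 of the 5 genes are transcribed.

4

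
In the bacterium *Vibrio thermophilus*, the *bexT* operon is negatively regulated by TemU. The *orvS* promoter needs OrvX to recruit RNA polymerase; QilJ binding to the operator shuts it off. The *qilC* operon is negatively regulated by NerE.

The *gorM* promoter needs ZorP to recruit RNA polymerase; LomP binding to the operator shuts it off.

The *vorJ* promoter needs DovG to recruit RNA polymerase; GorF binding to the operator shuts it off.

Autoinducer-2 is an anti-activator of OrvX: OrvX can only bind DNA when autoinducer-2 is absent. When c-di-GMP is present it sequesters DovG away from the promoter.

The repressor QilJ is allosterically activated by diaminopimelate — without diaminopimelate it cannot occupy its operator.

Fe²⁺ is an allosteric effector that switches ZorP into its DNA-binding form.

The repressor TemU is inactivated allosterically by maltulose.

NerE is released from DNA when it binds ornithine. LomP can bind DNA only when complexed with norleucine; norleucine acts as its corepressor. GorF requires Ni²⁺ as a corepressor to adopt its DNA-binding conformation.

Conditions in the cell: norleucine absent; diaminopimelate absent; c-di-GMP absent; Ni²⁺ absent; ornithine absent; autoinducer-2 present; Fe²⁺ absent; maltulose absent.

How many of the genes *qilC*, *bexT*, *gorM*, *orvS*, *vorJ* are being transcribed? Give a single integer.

1

Ornithine is absent, so NerE is active.
With repressor NerE bound, *qilC* is not transcribed.
→ *qilC* is OFF.
Maltulose is absent, so TemU is active.
With repressor TemU bound, *bexT* is not transcribed.
→ *bexT* is OFF.
Fe²⁺ is absent, so ZorP is inactive.
Norleucine is absent, so LomP is inactive.
Required activator ZorP is absent, so *gorM* is not transcribed.
→ *gorM* is OFF.
Diaminopimelate is absent, so QilJ is inactive.
Autoinducer-2 is present, so OrvX is inactive.
Required activator OrvX is absent, so *orvS* is not transcribed.
→ *orvS* is OFF.
c-di-GMP is absent, so DovG is active.
Ni²⁺ is absent, so GorF is inactive.
No repressor is bound and DovG is active, so *vorJ* is transcribed.
→ *vorJ* is ON.
1 of the 5 genes is transcribed.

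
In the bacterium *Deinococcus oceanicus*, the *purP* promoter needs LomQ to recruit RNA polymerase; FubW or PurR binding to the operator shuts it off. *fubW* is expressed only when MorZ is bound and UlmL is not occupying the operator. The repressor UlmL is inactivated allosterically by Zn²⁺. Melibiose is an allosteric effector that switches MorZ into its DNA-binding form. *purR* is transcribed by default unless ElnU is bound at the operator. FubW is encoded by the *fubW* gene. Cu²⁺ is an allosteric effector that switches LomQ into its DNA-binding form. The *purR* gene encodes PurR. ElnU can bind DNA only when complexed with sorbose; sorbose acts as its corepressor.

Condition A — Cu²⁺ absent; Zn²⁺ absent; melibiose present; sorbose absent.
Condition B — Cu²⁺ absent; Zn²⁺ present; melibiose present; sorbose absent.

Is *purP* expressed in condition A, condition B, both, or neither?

Condition A:
Cu²⁺ is absent, so LomQ is inactive.
Zn²⁺ is absent, so UlmL is active.
Melibiose is present, so MorZ is active.
With repressor UlmL bound, *fubW* is not transcribed.
So FubW is not produced.
Sorbose is absent, so ElnU is inactive.
With no repressor bound, *purR* is transcribed.
So PurR is produced and active.
With repressor PurR bound, *purP* is not transcribed.
→ *purP* is OFF in A.
Condition B:
Cu²⁺ is absent, so LomQ is inactive.
Zn²⁺ is present, so UlmL is inactive.
Melibiose is present, so MorZ is active.
No repressor is bound and MorZ is active, so *fubW* is transcribed.
So FubW is produced and active.
Sorbose is absent, so ElnU is inactive.
With no repressor bound, *purR* is transcribed.
So PurR is produced and active.
With repressor FubW bound, *purP* is not transcribed.
→ *purP* is OFF in B.

neither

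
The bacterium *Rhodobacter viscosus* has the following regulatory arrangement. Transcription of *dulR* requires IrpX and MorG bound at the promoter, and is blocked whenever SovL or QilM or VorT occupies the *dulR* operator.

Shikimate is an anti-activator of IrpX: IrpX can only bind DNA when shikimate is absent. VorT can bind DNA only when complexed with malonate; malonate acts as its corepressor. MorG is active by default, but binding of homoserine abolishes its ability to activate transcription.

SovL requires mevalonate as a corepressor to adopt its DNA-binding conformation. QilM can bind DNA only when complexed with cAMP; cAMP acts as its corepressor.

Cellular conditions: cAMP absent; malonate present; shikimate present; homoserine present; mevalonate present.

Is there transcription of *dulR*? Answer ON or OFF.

Mevalonate is present, so SovL is active.
Shikimate is present, so IrpX is inactive.
cAMP is absent, so QilM is inactive.
Malonate is present, so VorT is active.
Homoserine is present, so MorG is inactive.
With repressor SovL bound, *dulR* is not transcribed.

OFF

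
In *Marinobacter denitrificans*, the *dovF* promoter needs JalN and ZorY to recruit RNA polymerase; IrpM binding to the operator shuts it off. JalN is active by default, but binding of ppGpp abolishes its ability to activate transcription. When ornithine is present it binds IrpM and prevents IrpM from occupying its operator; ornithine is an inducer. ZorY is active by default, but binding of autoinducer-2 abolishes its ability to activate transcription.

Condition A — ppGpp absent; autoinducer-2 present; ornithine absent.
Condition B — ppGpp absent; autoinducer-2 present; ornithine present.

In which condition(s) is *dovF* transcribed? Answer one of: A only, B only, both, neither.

Condition A:
ppGpp is absent, so JalN is active.
Autoinducer-2 is present, so ZorY is inactive.
Ornithine is absent, so IrpM is active.
With repressor IrpM bound, *dovF* is not transcribed.
→ *dovF* is OFF in A.
Condition B:
ppGpp is absent, so JalN is active.
Autoinducer-2 is present, so ZorY is inactive.
Ornithine is present, so IrpM is inactive.
Required activator ZorY is absent, so *dovF* is not transcribed.
→ *dovF* is OFF in B.

neither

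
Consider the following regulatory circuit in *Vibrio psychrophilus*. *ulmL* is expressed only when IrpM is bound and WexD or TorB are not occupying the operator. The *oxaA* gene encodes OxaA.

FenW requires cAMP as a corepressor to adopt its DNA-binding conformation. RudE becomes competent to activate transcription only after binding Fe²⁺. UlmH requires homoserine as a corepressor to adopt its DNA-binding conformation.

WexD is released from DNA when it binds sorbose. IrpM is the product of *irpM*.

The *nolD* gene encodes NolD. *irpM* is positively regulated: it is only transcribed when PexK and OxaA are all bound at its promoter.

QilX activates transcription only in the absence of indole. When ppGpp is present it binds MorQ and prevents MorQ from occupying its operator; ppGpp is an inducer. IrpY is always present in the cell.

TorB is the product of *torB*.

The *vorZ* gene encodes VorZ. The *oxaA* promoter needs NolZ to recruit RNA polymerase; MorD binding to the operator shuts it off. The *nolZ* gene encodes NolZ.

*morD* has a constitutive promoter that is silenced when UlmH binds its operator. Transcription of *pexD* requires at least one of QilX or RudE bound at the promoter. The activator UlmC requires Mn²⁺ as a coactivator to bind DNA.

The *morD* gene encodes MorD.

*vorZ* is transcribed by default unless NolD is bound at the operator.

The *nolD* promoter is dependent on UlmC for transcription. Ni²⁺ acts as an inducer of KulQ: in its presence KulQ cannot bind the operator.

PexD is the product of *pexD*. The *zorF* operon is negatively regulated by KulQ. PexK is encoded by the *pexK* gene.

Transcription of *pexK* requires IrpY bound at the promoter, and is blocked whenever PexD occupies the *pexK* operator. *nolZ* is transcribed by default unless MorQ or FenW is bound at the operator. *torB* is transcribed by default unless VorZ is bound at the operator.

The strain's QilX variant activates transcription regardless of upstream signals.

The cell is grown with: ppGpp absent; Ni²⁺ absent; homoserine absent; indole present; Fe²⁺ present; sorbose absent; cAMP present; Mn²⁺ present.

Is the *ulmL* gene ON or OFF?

OFF

Sorbose is absent, so WexD is active.
QilX is constitutively active in this strain.
Fe²⁺ is present, so RudE is active.
Activator QilX is present, so *pexD* is transcribed.
So PexD is produced and active.
IrpY is produced constitutively and is active.
With repressor PexD bound, *pexK* is not transcribed.
So PexK is not produced.
ppGpp is absent, so MorQ is active.
cAMP is present, so FenW is active.
With repressor MorQ bound, *nolZ* is not transcribed.
So NolZ is not produced.
Homoserine is absent, so UlmH is inactive.
With no repressor bound, *morD* is transcribed.
So MorD is produced and active.
With repressor MorD bound, *oxaA* is not transcribed.
So OxaA is not produced.
Required activator PexK is absent, so *irpM* is not transcribed.
So IrpM is not produced.
Mn²⁺ is present, so UlmC is active.
No repressor is bound and UlmC is active, so *nolD* is transcribed.
So NolD is produced and active.
With repressor NolD bound, *vorZ* is not transcribed.
So VorZ is not produced.
With no repressor bound, *torB* is transcribed.
So TorB is produced and active.
With repressor WexD bound, *ulmL* is not transcribed.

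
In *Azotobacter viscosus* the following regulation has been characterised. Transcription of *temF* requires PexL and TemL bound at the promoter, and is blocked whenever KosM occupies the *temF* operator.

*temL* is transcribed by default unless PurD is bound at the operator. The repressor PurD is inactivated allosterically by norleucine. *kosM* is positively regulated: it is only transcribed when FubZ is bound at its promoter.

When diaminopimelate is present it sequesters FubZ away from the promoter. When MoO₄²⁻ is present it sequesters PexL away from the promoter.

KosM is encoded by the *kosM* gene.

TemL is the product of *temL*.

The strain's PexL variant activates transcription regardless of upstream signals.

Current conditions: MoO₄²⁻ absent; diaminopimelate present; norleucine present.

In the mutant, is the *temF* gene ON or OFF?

ON

PexL is constitutively active in this strain.
Norleucine is present, so PurD is inactive.
With no repressor bound, *temL* is transcribed.
So TemL is produced and active.
Diaminopimelate is present, so FubZ is inactive.
Required activator FubZ is absent, so *kosM* is not transcribed.
So KosM is not produced.
No repressor is bound and PexL and TemL are active, so *temF* is transcribed.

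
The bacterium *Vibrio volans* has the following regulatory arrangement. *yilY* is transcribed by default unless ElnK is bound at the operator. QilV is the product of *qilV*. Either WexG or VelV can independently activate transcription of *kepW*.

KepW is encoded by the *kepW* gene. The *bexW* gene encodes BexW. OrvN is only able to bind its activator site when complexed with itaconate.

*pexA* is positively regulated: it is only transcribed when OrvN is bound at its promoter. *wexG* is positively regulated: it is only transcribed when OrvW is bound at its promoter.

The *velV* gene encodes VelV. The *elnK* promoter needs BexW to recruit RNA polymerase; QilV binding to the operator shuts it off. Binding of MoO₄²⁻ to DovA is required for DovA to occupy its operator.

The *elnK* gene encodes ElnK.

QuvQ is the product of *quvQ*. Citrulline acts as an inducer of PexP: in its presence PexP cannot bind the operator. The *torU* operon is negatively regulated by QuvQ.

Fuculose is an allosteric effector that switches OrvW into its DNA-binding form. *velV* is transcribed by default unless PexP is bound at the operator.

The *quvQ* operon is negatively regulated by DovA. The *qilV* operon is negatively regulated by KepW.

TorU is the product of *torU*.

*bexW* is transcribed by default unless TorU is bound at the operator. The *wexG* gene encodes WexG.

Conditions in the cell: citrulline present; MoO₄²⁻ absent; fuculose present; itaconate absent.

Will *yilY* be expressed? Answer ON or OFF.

OFF

MoO₄²⁻ is absent, so DovA is inactive.
With no repressor bound, *quvQ* is transcribed.
So QuvQ is produced and active.
With repressor QuvQ bound, *torU* is not transcribed.
So TorU is not produced.
With no repressor bound, *bexW* is transcribed.
So BexW is produced and active.
Fuculose is present, so OrvW is active.
No repressor is bound and OrvW is active, so *wexG* is transcribed.
So WexG is produced and active.
Citrulline is present, so PexP is inactive.
With no repressor bound, *velV* is transcribed.
So VelV is produced and active.
Activator WexG is present, so *kepW* is transcribed.
So KepW is produced and active.
With repressor KepW bound, *qilV* is not transcribed.
So QilV is not produced.
No repressor is bound and BexW is active, so *elnK* is transcribed.
So ElnK is produced and active.
With repressor ElnK bound, *yilY* is not transcribed.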